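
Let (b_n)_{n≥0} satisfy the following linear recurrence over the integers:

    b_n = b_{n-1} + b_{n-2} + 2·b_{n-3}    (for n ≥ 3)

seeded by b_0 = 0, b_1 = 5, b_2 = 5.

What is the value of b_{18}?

374490

b_3 = 1·5 + 1·5 + 2·0 = 10
b_4 = 1·10 + 1·5 + 2·5 = 25
b_5 = 1·25 + 1·10 + 2·5 = 45
b_6 = 1·45 + 1·25 + 2·10 = 90
b_7 = 1·90 + 1·45 + 2·25 = 185
b_8 = 1·185 + 1·90 + 2·45 = 365
b_9 = 1·365 + 1·185 + 2·90 = 730
b_10 = 1·730 + 1·365 + 2·185 = 1465
b_11 = 1·1465 + 1·730 + 2·365 = 2925
b_12 = 1·2925 + 1·1465 + 2·730 = 5850
b_13 = 1·5850 + 1·2925 + 2·1465 = 11705
b_14 = 1·11705 + 1·5850 + 2·2925 = 23405
b_15 = 1·23405 + 1·11705 + 2·5850 = 46810
b_16 = 1·46810 + 1·23405 + 2·11705 = 93625
b_17 = 1·93625 + 1·46810 + 2·23405 = 187245
b_18 = 1·187245 + 1·93625 + 2·46810 = 374490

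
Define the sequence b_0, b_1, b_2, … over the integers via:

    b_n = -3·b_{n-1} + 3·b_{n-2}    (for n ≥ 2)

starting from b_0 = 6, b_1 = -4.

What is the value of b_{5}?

b_2 = -3·-4 + 3·6 = 30
b_3 = -3·30 + 3·-4 = -102
b_4 = -3·-102 + 3·30 = 396
b_5 = -3·396 + 3·-102 = -1494

-1494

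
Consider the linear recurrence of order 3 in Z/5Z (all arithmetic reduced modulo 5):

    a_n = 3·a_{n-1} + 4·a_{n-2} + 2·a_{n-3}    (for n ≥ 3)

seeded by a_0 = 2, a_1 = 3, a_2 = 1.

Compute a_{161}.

1

a_3 = 3·1 + 4·3 + 2·2 = 4
a_4 = 3·4 + 4·1 + 2·3 = 2
a_5 = 3·2 + 4·4 + 2·1 = 4
a_6 = 3·4 + 4·2 + 2·4 = 3
a_7 = 3·3 + 4·4 + 2·2 = 4
a_8 = 3·4 + 4·3 + 2·4 = 2
a_9 = 3·2 + 4·4 + 2·3 = 3
a_10 = 3·3 + 4·2 + 2·4 = 0
a_11 = 3·0 + 4·3 + 2·2 = 1
a_12 = 3·1 + 4·0 + 2·3 = 4
a_13 = 3·4 + 4·1 + 2·0 = 1
a_14 = 3·1 + 4·4 + 2·1 = 1
a_15 = 3·1 + 4·1 + 2·4 = 0
a_16 = 3·0 + 4·1 + 2·1 = 1
a_17 = 3·1 + 4·0 + 2·1 = 0
a_18 = 3·0 + 4·1 + 2·0 = 4
a_19 = 3·4 + 4·0 + 2·1 = 4
a_20 = 3·4 + 4·4 + 2·0 = 3
a_21 = 3·3 + 4·4 + 2·4 = 3
a_22 = 3·3 + 4·3 + 2·4 = 4
a_23 = 3·4 + 4·3 + 2·3 = 0
a_24 = 3·0 + 4·4 + 2·3 = 2
a_25 = 3·2 + 4·0 + 2·4 = 4
a_26 = 3·4 + 4·2 + 2·0 = 0
a_27 = 3·0 + 4·4 + 2·2 = 0
a_28 = 3·0 + 4·0 + 2·4 = 3
a_29 = 3·3 + 4·0 + 2·0 = 4
a_30 = 3·4 + 4·3 + 2·0 = 4
a_31 = 3·4 + 4·4 + 2·3 = 4
a_32 = 3·4 + 4·4 + 2·4 = 1
a_33 = 3·1 + 4·4 + 2·4 = 2
a_34 = 3·2 + 4·1 + 2·4 = 3
a_35 = 3·3 + 4·2 + 2·1 = 4
a_36 = 3·4 + 4·3 + 2·2 = 3
a_37 = 3·3 + 4·4 + 2·3 = 1
a_38 = 3·1 + 4·3 + 2·4 = 3
a_39 = 3·3 + 4·1 + 2·3 = 4
a_40 = 3·4 + 4·3 + 2·1 = 1
a_41 = 3·1 + 4·4 + 2·3 = 0
a_42 = 3·0 + 4·1 + 2·4 = 2
a_43 = 3·2 + 4·0 + 2·1 = 3
a_44 = 3·3 + 4·2 + 2·0 = 2
a_45 = 3·2 + 4·3 + 2·2 = 2
a_46 = 3·2 + 4·2 + 2·3 = 0
a_47 = 3·0 + 4·2 + 2·2 = 2
a_48 = 3·2 + 4·0 + 2·2 = 0
a_49 = 3·0 + 4·2 + 2·0 = 3
a_50 = 3·3 + 4·0 + 2·2 = 3
a_51 = 3·3 + 4·3 + 2·0 = 1
a_52 = 3·1 + 4·3 + 2·3 = 1
a_53 = 3·1 + 4·1 + 2·3 = 3
a_54 = 3·3 + 4·1 + 2·1 = 0
a_55 = 3·0 + 4·3 + 2·1 = 4
a_56 = 3·4 + 4·0 + 2·3 = 3
a_57 = 3·3 + 4·4 + 2·0 = 0
a_58 = 3·0 + 4·3 + 2·4 = 0
a_59 = 3·0 + 4·0 + 2·3 = 1
a_60 = 3·1 + 4·0 + 2·0 = 3
a_61 = 3·3 + 4·1 + 2·0 = 3
a_62 = 3·3 + 4·3 + 2·1 = 3
a_63 = 3·3 + 4·3 + 2·3 = 2
a_64 = 3·2 + 4·3 + 2·3 = 4
a_65 = 3·4 + 4·2 + 2·3 = 1
a_66 = 3·1 + 4·4 + 2·2 = 3
a_67 = 3·3 + 4·1 + 2·4 = 1
a_68 = 3·1 + 4·3 + 2·1 = 2
a_69 = 3·2 + 4·1 + 2·3 = 1
a_70 = 3·1 + 4·2 + 2·1 = 3
a_71 = 3·3 + 4·1 + 2·2 = 2
a_72 = 3·2 + 4·3 + 2·1 = 0
a_73 = 3·0 + 4·2 + 2·3 = 4
a_74 = 3·4 + 4·0 + 2·2 = 1
a_75 = 3·1 + 4·4 + 2·0 = 4
a_76 = 3·4 + 4·1 + 2·4 = 4
a_77 = 3·4 + 4·4 + 2·1 = 0
a_78 = 3·0 + 4·4 + 2·4 = 4
a_79 = 3·4 + 4·0 + 2·4 = 0
a_80 = 3·0 + 4·4 + 2·0 = 1
a_81 = 3·1 + 4·0 + 2·4 = 1
a_82 = 3·1 + 4·1 + 2·0 = 2
a_83 = 3·2 + 4·1 + 2·1 = 2
a_84 = 3·2 + 4·2 + 2·1 = 1
a_85 = 3·1 + 4·2 + 2·2 = 0
a_86 = 3·0 + 4·1 + 2·2 = 3
a_87 = 3·3 + 4·0 + 2·1 = 1
a_88 = 3·1 + 4·3 + 2·0 = 0
a_89 = 3·0 + 4·1 + 2·3 = 0
a_90 = 3·0 + 4·0 + 2·1 = 2
a_91 = 3·2 + 4·0 + 2·0 = 1
a_92 = 3·1 + 4·2 + 2·0 = 1
a_93 = 3·1 + 4·1 + 2·2 = 1
a_94 = 3·1 + 4·1 + 2·1 = 4
a_95 = 3·4 + 4·1 + 2·1 = 3
a_96 = 3·3 + 4·4 + 2·1 = 2
a_97 = 3·2 + 4·3 + 2·4 = 1
a_98 = 3·1 + 4·2 + 2·3 = 2
a_99 = 3·2 + 4·1 + 2·2 = 4
a_100 = 3·4 + 4·2 + 2·1 = 2
a_101 = 3·2 + 4·4 + 2·2 = 1
a_102 = 3·1 + 4·2 + 2·4 = 4
a_103 = 3·4 + 4·1 + 2·2 = 0
a_104 = 3·0 + 4·4 + 2·1 = 3
a_105 = 3·3 + 4·0 + 2·4 = 2
a_106 = 3·2 + 4·3 + 2·0 = 3
a_107 = 3·3 + 4·2 + 2·3 = 3
a_108 = 3·3 + 4·3 + 2·2 = 0
a_109 = 3·0 + 4·3 + 2·3 = 3
a_110 = 3·3 + 4·0 + 2·3 = 0
a_111 = 3·0 + 4·3 + 2·0 = 2
a_112 = 3·2 + 4·0 + 2·3 = 2
a_113 = 3·2 + 4·2 + 2·0 = 4
a_114 = 3·4 + 4·2 + 2·2 = 4
a_115 = 3·4 + 4·4 + 2·2 = 2
a_116 = 3·2 + 4·4 + 2·4 = 0
a_117 = 3·0 + 4·2 + 2·4 = 1
a_118 = 3·1 + 4·0 + 2·2 = 2
a_119 = 3·2 + 4·1 + 2·0 = 0
a_120 = 3·0 + 4·2 + 2·1 = 0
a_121 = 3·0 + 4·0 + 2·2 = 4
a_122 = 3·4 + 4·0 + 2·0 = 2
a_123 = 3·2 + 4·4 + 2·0 = 2
a_124 = 3·2 + 4·2 + 2·4 = 2
a_125 = 3·2 + 4·2 + 2·2 = 3
a_126 = 3·3 + 4·2 + 2·2 = 1
a_127 = 3·1 + 4·3 + 2·2 = 4
a_128 = 3·4 + 4·1 + 2·3 = 2
a_129 = 3·2 + 4·4 + 2·1 = 4
a_130 = 3·4 + 4·2 + 2·4 = 3
a_131 = 3·3 + 4·4 + 2·2 = 4
a_132 = 3·4 + 4·3 + 2·4 = 2
a_133 = 3·2 + 4·4 + 2·3 = 3
a_134 = 3·3 + 4·2 + 2·4 = 0
a_135 = 3·0 + 4·3 + 2·2 = 1
a_136 = 3·1 + 4·0 + 2·3 = 4
a_137 = 3·4 + 4·1 + 2·0 = 1
a_138 = 3·1 + 4·4 + 2·1 = 1
a_139 = 3·1 + 4·1 + 2·4 = 0
a_140 = 3·0 + 4·1 + 2·1 = 1
a_141 = 3·1 + 4·0 + 2·1 = 0
a_142 = 3·0 + 4·1 + 2·0 = 4
a_143 = 3·4 + 4·0 + 2·1 = 4
a_144 = 3·4 + 4·4 + 2·0 = 3
a_145 = 3·3 + 4·4 + 2·4 = 3
a_146 = 3·3 + 4·3 + 2·4 = 4
a_147 = 3·4 + 4·3 + 2·3 = 0
a_148 = 3·0 + 4·4 + 2·3 = 2
a_149 = 3·2 + 4·0 + 2·4 = 4
a_150 = 3·4 + 4·2 + 2·0 = 0
a_151 = 3·0 + 4·4 + 2·2 = 0
a_152 = 3·0 + 4·0 + 2·4 = 3
a_153 = 3·3 + 4·0 + 2·0 = 4
a_154 = 3·4 + 4·3 + 2·0 = 4
a_155 = 3·4 + 4·4 + 2·3 = 4
a_156 = 3·4 + 4·4 + 2·4 = 1
a_157 = 3·1 + 4·4 + 2·4 = 2
a_158 = 3·2 + 4·1 + 2·4 = 3
a_159 = 3·3 + 4·2 + 2·1 = 4
a_160 = 3·4 + 4·3 + 2·2 = 3
a_161 = 3·3 + 4·4 + 2·3 = 1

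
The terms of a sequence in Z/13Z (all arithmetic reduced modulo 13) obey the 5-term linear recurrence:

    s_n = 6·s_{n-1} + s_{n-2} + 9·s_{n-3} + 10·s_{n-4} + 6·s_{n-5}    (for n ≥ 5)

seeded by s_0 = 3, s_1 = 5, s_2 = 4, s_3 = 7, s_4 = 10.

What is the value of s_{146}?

3

s_5 = 6·10 + 1·7 + 9·4 + 10·5 + 6·3 = 2
s_6 = 6·2 + 1·10 + 9·7 + 10·4 + 6·5 = 12
s_7 = 6·12 + 1·2 + 9·10 + 10·7 + 6·4 = 11
s_8 = 6·11 + 1·12 + 9·2 + 10·10 + 6·7 = 4
s_9 = 6·4 + 1·11 + 9·12 + 10·2 + 6·10 = 2
s_10 = 6·2 + 1·4 + 9·11 + 10·12 + 6·2 = 0
Continuing the recurrence:
  s_11 = 12;  s_12 = 1;  s_13 = 10;  s_14 = 12;  s_15 = 3;  s_16 = 7
  s_17 = 12;  s_18 = 0;  s_19 = 8;  s_20 = 10;  s_21 = 9;  s_22 = 0
  s_23 = 10;  s_24 = 3;  s_25 = 9;  s_26 = 6;  s_27 = 3;  s_28 = 0
  s_29 = 9;  s_30 = 0;  s_31 = 10;  s_32 = 3;  s_33 = 1;  s_34 = 10
  s_35 = 6;  s_36 = 2;  s_37 = 6;  s_38 = 3;  s_39 = 6;  s_40 = 6
  s_41 = 11;  s_42 = 10;  s_43 = 8;  s_44 = 6;  s_45 = 7;  s_46 = 0
  s_47 = 6;  s_48 = 12;  s_49 = 2;  s_50 = 3;  s_51 = 6;  s_52 = 5
  s_53 = 12;  s_54 = 4;  s_55 = 3;  s_56 = 8;  s_57 = 3;  s_58 = 9
  s_59 = 1;  s_60 = 10;  s_61 = 12;  s_62 = 4;  s_63 = 8;  s_64 = 6
  s_65 = 0;  s_66 = 8;  s_67 = 11;  s_68 = 0;  s_69 = 2;  s_70 = 9
  s_71 = 6;  s_72 = 12;  s_73 = 10;  s_74 = 7;  s_75 = 1;  s_76 = 12
  s_77 = 9;  s_78 = 10;  s_79 = 8;  s_80 = 5;  s_81 = 4;  s_82 = 8
  s_83 = 3;  s_84 = 4;  s_85 = 0;  s_86 = 5;  s_87 = 1;  s_88 = 4
  s_89 = 3;  s_90 = 3;  s_91 = 6;  s_92 = 8;  s_93 = 5;  s_94 = 10
  s_95 = 7;  s_96 = 5;  s_97 = 4;  s_98 = 1;  s_99 = 3;  s_100 = 4
  s_101 = 2;  s_102 = 12;  s_103 = 3;  s_104 = 2;  s_105 = 11;  s_106 = 6
  s_107 = 11;  s_108 = 1;  s_109 = 11;  s_110 = 6;  s_111 = 7;  s_112 = 2
  s_113 = 7;  s_114 = 12;  s_115 = 8;  s_116 = 3;  s_117 = 8;  s_118 = 12
  s_119 = 12;  s_120 = 0;  s_121 = 10;  s_122 = 11;  s_123 = 8;  s_124 = 0
  s_125 = 12;  s_126 = 2;  s_127 = 1;  s_128 = 8;  s_129 = 5;  s_130 = 9
  s_131 = 10;  s_132 = 5;  s_133 = 11;  s_134 = 8;  s_135 = 11;  s_136 = 10
  s_137 = 10;  s_138 = 3;  s_139 = 3;  s_140 = 4;  s_141 = 6;  s_142 = 1
  s_143 = 5;  s_144 = 0
s_145 = 6·0 + 1·5 + 9·1 + 10·6 + 6·4 = 7
s_146 = 6·7 + 1·0 + 9·5 + 10·1 + 6·6 = 3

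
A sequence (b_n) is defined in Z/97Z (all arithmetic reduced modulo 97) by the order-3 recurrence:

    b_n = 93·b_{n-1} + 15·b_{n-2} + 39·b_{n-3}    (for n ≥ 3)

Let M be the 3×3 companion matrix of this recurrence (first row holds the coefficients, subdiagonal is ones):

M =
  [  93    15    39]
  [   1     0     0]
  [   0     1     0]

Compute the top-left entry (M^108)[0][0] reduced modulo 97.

(M^108)[0][0] is the top entry after applying M 108 times to the unit state (1, 0, 0). Equivalently it is h_{110} for the auxiliary sequence (h_n) obeying the same recurrence with h_2 = 1 and h_i = 0 for 0 ≤ i < 2:
h_3 = 93·1 + 15·0 + 39·0 = 93
h_4 = 93·93 + 15·1 + 39·0 = 31
h_5 = 93·31 + 15·93 + 39·1 = 49
h_6 = 93·49 + 15·31 + 39·93 = 16
h_7 = 93·16 + 15·49 + 39·31 = 37
h_8 = 93·37 + 15·16 + 39·49 = 63
h_9 = 93·63 + 15·37 + 39·16 = 54
h_10 = 93·54 + 15·63 + 39·37 = 38
h_11 = 93·38 + 15·54 + 39·63 = 11
h_12 = 93·11 + 15·38 + 39·54 = 13
h_13 = 93·13 + 15·11 + 39·38 = 43
h_14 = 93·43 + 15·13 + 39·11 = 64
h_15 = 93·64 + 15·43 + 39·13 = 23
h_16 = 93·23 + 15·64 + 39·43 = 23
h_17 = 93·23 + 15·23 + 39·64 = 33
h_18 = 93·33 + 15·23 + 39·23 = 43
h_19 = 93·43 + 15·33 + 39·23 = 56
h_20 = 93·56 + 15·43 + 39·33 = 59
h_21 = 93·59 + 15·56 + 39·43 = 50
h_22 = 93·50 + 15·59 + 39·56 = 56
h_23 = 93·56 + 15·50 + 39·59 = 14
h_24 = 93·14 + 15·56 + 39·50 = 18
h_25 = 93·18 + 15·14 + 39·56 = 91
h_26 = 93·91 + 15·18 + 39·14 = 64
h_27 = 93·64 + 15·91 + 39·18 = 65
h_28 = 93·65 + 15·64 + 39·91 = 78
h_29 = 93·78 + 15·65 + 39·64 = 55
h_30 = 93·55 + 15·78 + 39·65 = 90
h_31 = 93·90 + 15·55 + 39·78 = 15
h_32 = 93·15 + 15·90 + 39·55 = 40
h_33 = 93·40 + 15·15 + 39·90 = 83
h_34 = 93·83 + 15·40 + 39·15 = 77
h_35 = 93·77 + 15·83 + 39·40 = 72
h_36 = 93·72 + 15·77 + 39·83 = 30
h_37 = 93·30 + 15·72 + 39·77 = 83
h_38 = 93·83 + 15·30 + 39·72 = 16
h_39 = 93·16 + 15·83 + 39·30 = 23
h_40 = 93·23 + 15·16 + 39·83 = 87
h_41 = 93·87 + 15·23 + 39·16 = 39
h_42 = 93·39 + 15·87 + 39·23 = 9
h_43 = 93·9 + 15·39 + 39·87 = 62
h_44 = 93·62 + 15·9 + 39·39 = 50
h_45 = 93·50 + 15·62 + 39·9 = 14
h_46 = 93·14 + 15·50 + 39·62 = 8
h_47 = 93·8 + 15·14 + 39·50 = 91
h_48 = 93·91 + 15·8 + 39·14 = 11
h_49 = 93·11 + 15·91 + 39·8 = 81
h_50 = 93·81 + 15·11 + 39·91 = 92
h_51 = 93·92 + 15·81 + 39·11 = 15
h_52 = 93·15 + 15·92 + 39·81 = 17
h_53 = 93·17 + 15·15 + 39·92 = 59
h_54 = 93·59 + 15·17 + 39·15 = 22
h_55 = 93·22 + 15·59 + 39·17 = 5
h_56 = 93·5 + 15·22 + 39·59 = 89
h_57 = 93·89 + 15·5 + 39·22 = 92
h_58 = 93·92 + 15·89 + 39·5 = 95
h_59 = 93·95 + 15·92 + 39·89 = 9
h_60 = 93·9 + 15·95 + 39·92 = 30
h_61 = 93·30 + 15·9 + 39·95 = 34
h_62 = 93·34 + 15·30 + 39·9 = 83
h_63 = 93·83 + 15·34 + 39·30 = 87
h_64 = 93·87 + 15·83 + 39·34 = 89
h_65 = 93·89 + 15·87 + 39·83 = 15
h_66 = 93·15 + 15·89 + 39·87 = 12
h_67 = 93·12 + 15·15 + 39·89 = 59
h_68 = 93·59 + 15·12 + 39·15 = 44
h_69 = 93·44 + 15·59 + 39·12 = 13
h_70 = 93·13 + 15·44 + 39·59 = 96
h_71 = 93·96 + 15·13 + 39·44 = 72
h_72 = 93·72 + 15·96 + 39·13 = 10
h_73 = 93·10 + 15·72 + 39·96 = 31
h_74 = 93·31 + 15·10 + 39·72 = 21
h_75 = 93·21 + 15·31 + 39·10 = 92
h_76 = 93·92 + 15·21 + 39·31 = 89
h_77 = 93·89 + 15·92 + 39·21 = 0
h_78 = 93·0 + 15·89 + 39·92 = 73
h_79 = 93·73 + 15·0 + 39·89 = 75
h_80 = 93·75 + 15·73 + 39·0 = 19
h_81 = 93·19 + 15·75 + 39·73 = 16
h_82 = 93·16 + 15·19 + 39·75 = 42
h_83 = 93·42 + 15·16 + 39·19 = 37
h_84 = 93·37 + 15·42 + 39·16 = 39
h_85 = 93·39 + 15·37 + 39·42 = 0
h_86 = 93·0 + 15·39 + 39·37 = 88
h_87 = 93·88 + 15·0 + 39·39 = 5
h_88 = 93·5 + 15·88 + 39·0 = 39
h_89 = 93·39 + 15·5 + 39·88 = 53
h_90 = 93·53 + 15·39 + 39·5 = 83
h_91 = 93·83 + 15·53 + 39·39 = 44
h_92 = 93·44 + 15·83 + 39·53 = 32
h_93 = 93·32 + 15·44 + 39·83 = 83
h_94 = 93·83 + 15·32 + 39·44 = 21
h_95 = 93·21 + 15·83 + 39·32 = 81
h_96 = 93·81 + 15·21 + 39·83 = 27
h_97 = 93·27 + 15·81 + 39·21 = 83
h_98 = 93·83 + 15·27 + 39·81 = 31
h_99 = 93·31 + 15·83 + 39·27 = 40
h_100 = 93·40 + 15·31 + 39·83 = 50
h_101 = 93·50 + 15·40 + 39·31 = 57
h_102 = 93·57 + 15·50 + 39·40 = 45
h_103 = 93·45 + 15·57 + 39·50 = 6
h_104 = 93·6 + 15·45 + 39·57 = 61
h_105 = 93·61 + 15·6 + 39·45 = 49
h_106 = 93·49 + 15·61 + 39·6 = 80
h_107 = 93·80 + 15·49 + 39·61 = 78
h_108 = 93·78 + 15·80 + 39·49 = 83
h_109 = 93·83 + 15·78 + 39·80 = 78
h_110 = 93·78 + 15·83 + 39·78 = 95

95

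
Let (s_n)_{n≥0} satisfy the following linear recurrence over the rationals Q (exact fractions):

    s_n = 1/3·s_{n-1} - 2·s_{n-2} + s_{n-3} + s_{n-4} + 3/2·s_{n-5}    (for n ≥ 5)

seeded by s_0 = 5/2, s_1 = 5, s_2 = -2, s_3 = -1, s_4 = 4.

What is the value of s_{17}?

s_5 = 1/3·4 + -2·-1 + 1·-2 + 1·5 + 3/2·5/2 = 121/12
s_6 = 1/3·121/12 + -2·4 + 1·-1 + 1·-2 + 3/2·5 = -5/36
s_7 = 1/3·-5/36 + -2·121/12 + 1·4 + 1·-1 + 3/2·-2 = -2183/108
s_8 = 1/3·-2183/108 + -2·-5/36 + 1·121/12 + 1·4 + 3/2·-1 = 496/81
s_9 = 1/3·496/81 + -2·-2183/108 + 1·-5/36 + 1·121/12 + 3/2·4 = 14194/243
s_10 = 1/3·14194/243 + -2·496/81 + 1·-2183/108 + 1·-5/36 + 3/2·121/12 = 11645/5832
s_11 = 1/3·11645/5832 + -2·14194/243 + 1·496/81 + 1·-2183/108 + 3/2·-5/36 = -1141223/8748
s_12 = 1/3·-1141223/8748 + -2·11645/5832 + 1·14194/243 + 1·496/81 + 3/2·-2183/108 = -696151/52488
s_13 = 1/3·-696151/52488 + -2·-1141223/8748 + 1·11645/5832 + 1·14194/243 + 3/2·496/81 = 12836585/39366
s_14 = 1/3·12836585/39366 + -2·-696151/52488 + 1·-1141223/8748 + 1·11645/5832 + 3/2·14194/243 = 44583965/472392
s_15 = 1/3·44583965/472392 + -2·12836585/39366 + 1·-696151/52488 + 1·-1141223/8748 + 3/2·11645/5832 = -2158159511/2834352
s_16 = 1/3·-2158159511/2834352 + -2·44583965/472392 + 1·12836585/39366 + 1·-696151/52488 + 3/2·-1141223/8748 = -2767159487/8503056
s_17 = 1/3·-2767159487/8503056 + -2·-2158159511/2834352 + 1·44583965/472392 + 1·12836585/39366 + 3/2·-696151/52488 = 23148929411/12754584

23148929411/12754584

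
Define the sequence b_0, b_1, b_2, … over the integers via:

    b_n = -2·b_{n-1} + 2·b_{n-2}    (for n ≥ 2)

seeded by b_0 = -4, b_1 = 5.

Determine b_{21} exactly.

3356204032

b_2 = -2·5 + 2·-4 = -18
b_3 = -2·-18 + 2·5 = 46
b_4 = -2·46 + 2·-18 = -128
b_5 = -2·-128 + 2·46 = 348
b_6 = -2·348 + 2·-128 = -952
b_7 = -2·-952 + 2·348 = 2600
b_8 = -2·2600 + 2·-952 = -7104
b_9 = -2·-7104 + 2·2600 = 19408
b_10 = -2·19408 + 2·-7104 = -53024
b_11 = -2·-53024 + 2·19408 = 144864
b_12 = -2·144864 + 2·-53024 = -395776
b_13 = -2·-395776 + 2·144864 = 1081280
b_14 = -2·1081280 + 2·-395776 = -2954112
b_15 = -2·-2954112 + 2·1081280 = 8070784
b_16 = -2·8070784 + 2·-2954112 = -22049792
b_17 = -2·-22049792 + 2·8070784 = 60241152
b_18 = -2·60241152 + 2·-22049792 = -164581888
b_19 = -2·-164581888 + 2·60241152 = 449646080
b_20 = -2·449646080 + 2·-164581888 = -1228455936
b_21 = -2·-1228455936 + 2·449646080 = 3356204032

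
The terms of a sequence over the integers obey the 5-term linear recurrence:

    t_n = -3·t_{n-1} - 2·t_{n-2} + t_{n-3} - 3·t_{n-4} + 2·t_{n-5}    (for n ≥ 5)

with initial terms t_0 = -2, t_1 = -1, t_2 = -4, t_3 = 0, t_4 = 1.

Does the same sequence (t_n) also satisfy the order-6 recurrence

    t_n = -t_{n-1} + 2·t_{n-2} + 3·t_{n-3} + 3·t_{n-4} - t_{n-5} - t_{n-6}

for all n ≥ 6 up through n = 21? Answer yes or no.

Terms t_0..t_21: -2, -1, -4, 0, 1, -8, 32, -87, 186, -326, 407, -58, -1698, 6967, -19436, 43664, -80175, 109464, -52136, -312559, 1479266, -4353558
n=6: candidate gives 1, actual t_6 = 32 ✗

no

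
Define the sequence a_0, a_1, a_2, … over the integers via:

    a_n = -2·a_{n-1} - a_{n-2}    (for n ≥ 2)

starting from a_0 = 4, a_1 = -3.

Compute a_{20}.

a_2 = -2·-3 + -1·4 = 2
a_3 = -2·2 + -1·-3 = -1
a_4 = -2·-1 + -1·2 = 0
a_5 = -2·0 + -1·-1 = 1
a_6 = -2·1 + -1·0 = -2
a_7 = -2·-2 + -1·1 = 3
a_8 = -2·3 + -1·-2 = -4
a_9 = -2·-4 + -1·3 = 5
a_10 = -2·5 + -1·-4 = -6
a_11 = -2·-6 + -1·5 = 7
a_12 = -2·7 + -1·-6 = -8
a_13 = -2·-8 + -1·7 = 9
a_14 = -2·9 + -1·-8 = -10
a_15 = -2·-10 + -1·9 = 11
a_16 = -2·11 + -1·-10 = -12
a_17 = -2·-12 + -1·11 = 13
a_18 = -2·13 + -1·-12 = -14
a_19 = -2·-14 + -1·13 = 15
a_20 = -2·15 + -1·-14 = -16

-16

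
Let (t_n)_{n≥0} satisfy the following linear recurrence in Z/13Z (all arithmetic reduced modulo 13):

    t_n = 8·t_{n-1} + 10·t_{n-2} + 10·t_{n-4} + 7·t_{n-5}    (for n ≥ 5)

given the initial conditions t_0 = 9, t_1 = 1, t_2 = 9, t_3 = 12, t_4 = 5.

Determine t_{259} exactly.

t_5 = 8·5 + 10·12 + 0·9 + 10·1 + 7·9 = 12
t_6 = 8·12 + 10·5 + 0·12 + 10·9 + 7·1 = 9
t_7 = 8·9 + 10·12 + 0·5 + 10·12 + 7·9 = 11
t_8 = 8·11 + 10·9 + 0·12 + 10·5 + 7·12 = 0
t_9 = 8·0 + 10·11 + 0·9 + 10·12 + 7·5 = 5
t_10 = 8·5 + 10·0 + 0·11 + 10·9 + 7·12 = 6
Continuing the recurrence:
  t_11 = 11;  t_12 = 4;  t_13 = 10;  t_14 = 7;  t_15 = 9;  t_16 = 12
  t_17 = 2;  t_18 = 3;  t_19 = 1;  t_20 = 0;  t_21 = 10;  t_22 = 7
  t_23 = 5;  t_24 = 0;  t_25 = 7;  t_26 = 1;  t_27 = 8;  t_28 = 5
  t_29 = 8;  t_30 = 4;  t_31 = 4;  t_32 = 9;  t_33 = 6;  t_34 = 0
  t_35 = 11;  t_36 = 11;  t_37 = 9;  t_38 = 3;  t_39 = 3;  t_40 = 7
  t_41 = 6;  t_42 = 3;  t_43 = 5;  t_44 = 5;  t_45 = 4;  t_46 = 11
  t_47 = 4;  t_48 = 6;  t_49 = 7;  t_50 = 7;  t_51 = 9;  t_52 = 9
  t_53 = 1;  t_54 = 9;  t_55 = 0;  t_56 = 9;  t_57 = 2;  t_58 = 8
  t_59 = 4;  t_60 = 7;  t_61 = 10;  t_62 = 10;  t_63 = 3;  t_64 = 1
  t_65 = 5;  t_66 = 12;  t_67 = 12;  t_68 = 0;  t_69 = 8;  t_70 = 11
  t_71 = 8;  t_72 = 11;  t_73 = 1;  t_74 = 11;  t_75 = 8;  t_76 = 2
  t_77 = 1;  t_78 = 2;  t_79 = 1;  t_80 = 0;  t_81 = 8;  t_82 = 0
  t_83 = 0;  t_84 = 7;  t_85 = 6;  t_86 = 5;  t_87 = 9;  t_88 = 10
  t_89 = 6;  t_90 = 6;  t_91 = 12;  t_92 = 7;  t_93 = 7;  t_94 = 7
  t_95 = 2;  t_96 = 6;  t_97 = 5;  t_98 = 11;  t_99 = 12;  t_100 = 7
  t_101 = 8;  t_102 = 6;  t_103 = 0;  t_104 = 6;  t_105 = 8;  t_106 = 6
  t_107 = 1;  t_108 = 11;  t_109 = 12;  t_110 = 10;  t_111 = 5;  t_112 = 10
  t_113 = 2;  t_114 = 1;  t_115 = 5;  t_116 = 3;  t_117 = 8;  t_118 = 1
  t_119 = 2;  t_120 = 0;  t_121 = 4;  t_122 = 7;  t_123 = 6;  t_124 = 2
  t_125 = 12;  t_126 = 6;  t_127 = 4;  t_128 = 11;  t_129 = 2;  t_130 = 10
  t_131 = 0;  t_132 = 4;  t_133 = 12;  t_134 = 3;  t_135 = 6;  t_136 = 1
  t_137 = 8;  t_138 = 6;  t_139 = 1;  t_140 = 3;  t_141 = 4;  t_142 = 9
  t_143 = 8;  t_144 = 9;  t_145 = 5;  t_146 = 1;  t_147 = 6;  t_148 = 9
  t_149 = 11;  t_150 = 2;  t_151 = 11;  t_152 = 6;  t_153 = 6;  t_154 = 10
  t_155 = 4;  t_156 = 9;  t_157 = 6;  t_158 = 7;  t_159 = 5;  t_160 = 7
  t_161 = 8;  t_162 = 12;  t_163 = 2;  t_164 = 7;  t_165 = 10;  t_166 = 1
  t_167 = 4;  t_168 = 9;  t_169 = 1;  t_170 = 9;  t_171 = 12;  t_172 = 5
  t_173 = 12;  t_174 = 9;  t_175 = 11;  t_176 = 0;  t_177 = 5;  t_178 = 6
  t_179 = 11;  t_180 = 4;  t_181 = 10;  t_182 = 7;  t_183 = 9;  t_184 = 12
  t_185 = 2;  t_186 = 3;  t_187 = 1;  t_188 = 0;  t_189 = 10;  t_190 = 7
  t_191 = 5;  t_192 = 0;  t_193 = 7;  t_194 = 1;  t_195 = 8;  t_196 = 5
  t_197 = 8;  t_198 = 4;  t_199 = 4;  t_200 = 9;  t_201 = 6;  t_202 = 0
  t_203 = 11;  t_204 = 11;  t_205 = 9;  t_206 = 3;  t_207 = 3;  t_208 = 7
  t_209 = 6;  t_210 = 3;  t_211 = 5;  t_212 = 5;  t_213 = 4;  t_214 = 11
  t_215 = 4;  t_216 = 6;  t_217 = 7;  t_218 = 7;  t_219 = 9;  t_220 = 9
  t_221 = 1;  t_222 = 9;  t_223 = 0;  t_224 = 9;  t_225 = 2;  t_226 = 8
  t_227 = 4;  t_228 = 7;  t_229 = 10;  t_230 = 10;  t_231 = 3;  t_232 = 1
  t_233 = 5;  t_234 = 12;  t_235 = 12;  t_236 = 0;  t_237 = 8;  t_238 = 11
  t_239 = 8;  t_240 = 11;  t_241 = 1;  t_242 = 11;  t_243 = 8;  t_244 = 2
  t_245 = 1;  t_246 = 2;  t_247 = 1;  t_248 = 0;  t_249 = 8;  t_250 = 0
  t_251 = 0;  t_252 = 7;  t_253 = 6;  t_254 = 5;  t_255 = 9;  t_256 = 10
  t_257 = 6
t_258 = 8·6 + 10·10 + 0·9 + 10·5 + 7·6 = 6
t_259 = 8·6 + 10·6 + 0·10 + 10·9 + 7·5 = 12

12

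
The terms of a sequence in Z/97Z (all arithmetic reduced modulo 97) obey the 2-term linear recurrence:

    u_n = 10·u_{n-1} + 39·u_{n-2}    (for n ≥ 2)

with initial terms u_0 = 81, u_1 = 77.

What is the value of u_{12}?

u_2 = 10·77 + 39·81 = 49
u_3 = 10·49 + 39·77 = 1
u_4 = 10·1 + 39·49 = 78
u_5 = 10·78 + 39·1 = 43
u_6 = 10·43 + 39·78 = 77
u_7 = 10·77 + 39·43 = 22
u_8 = 10·22 + 39·77 = 22
u_9 = 10·22 + 39·22 = 11
u_10 = 10·11 + 39·22 = 95
u_11 = 10·95 + 39·11 = 21
u_12 = 10·21 + 39·95 = 35

35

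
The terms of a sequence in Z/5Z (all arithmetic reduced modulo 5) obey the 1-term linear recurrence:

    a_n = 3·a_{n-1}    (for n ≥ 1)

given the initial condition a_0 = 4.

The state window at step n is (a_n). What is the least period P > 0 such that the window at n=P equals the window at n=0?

n=0: window = (4)
n=1: window = (2)
n=2: window = (1)
n=3: window = (3)
n=4: window = (4)
window at n=4 equals window at n=0 → period = 4

4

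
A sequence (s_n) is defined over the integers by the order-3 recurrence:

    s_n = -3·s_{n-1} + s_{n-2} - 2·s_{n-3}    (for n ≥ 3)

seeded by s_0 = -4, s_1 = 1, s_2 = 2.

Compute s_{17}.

s_3 = -3·2 + 1·1 + -2·-4 = 3
s_4 = -3·3 + 1·2 + -2·1 = -9
s_5 = -3·-9 + 1·3 + -2·2 = 26
s_6 = -3·26 + 1·-9 + -2·3 = -93
s_7 = -3·-93 + 1·26 + -2·-9 = 323
s_8 = -3·323 + 1·-93 + -2·26 = -1114
s_9 = -3·-1114 + 1·323 + -2·-93 = 3851
s_10 = -3·3851 + 1·-1114 + -2·323 = -13313
s_11 = -3·-13313 + 1·3851 + -2·-1114 = 46018
s_12 = -3·46018 + 1·-13313 + -2·3851 = -159069
s_13 = -3·-159069 + 1·46018 + -2·-13313 = 549851
s_14 = -3·549851 + 1·-159069 + -2·46018 = -1900658
s_15 = -3·-1900658 + 1·549851 + -2·-159069 = 6569963
s_16 = -3·6569963 + 1·-1900658 + -2·549851 = -22710249
s_17 = -3·-22710249 + 1·6569963 + -2·-1900658 = 78502026

78502026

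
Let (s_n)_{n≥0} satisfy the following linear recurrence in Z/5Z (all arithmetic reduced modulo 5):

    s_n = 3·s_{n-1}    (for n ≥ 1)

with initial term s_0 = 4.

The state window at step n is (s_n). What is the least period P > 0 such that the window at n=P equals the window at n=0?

n=0: window = (4)
n=1: window = (2)
n=2: window = (1)
n=3: window = (3)
n=4: window = (4)
window at n=4 equals window at n=0 → period = 4

4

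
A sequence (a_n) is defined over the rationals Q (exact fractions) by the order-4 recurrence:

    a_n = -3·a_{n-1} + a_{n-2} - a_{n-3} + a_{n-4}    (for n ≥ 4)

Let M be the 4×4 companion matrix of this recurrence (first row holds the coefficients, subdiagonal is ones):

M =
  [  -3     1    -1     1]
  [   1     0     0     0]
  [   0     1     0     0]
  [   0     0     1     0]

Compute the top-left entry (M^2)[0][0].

(M^2)[0][0] is the top entry after applying M 2 times to the unit state (1, 0, 0, 0). Equivalently it is h_{5} for the auxiliary sequence (h_n) obeying the same recurrence with h_3 = 1 and h_i = 0 for 0 ≤ i < 3:
h_4 = -3·1 + 1·0 + -1·0 + 1·0 = -3
h_5 = -3·-3 + 1·1 + -1·0 + 1·0 = 10

10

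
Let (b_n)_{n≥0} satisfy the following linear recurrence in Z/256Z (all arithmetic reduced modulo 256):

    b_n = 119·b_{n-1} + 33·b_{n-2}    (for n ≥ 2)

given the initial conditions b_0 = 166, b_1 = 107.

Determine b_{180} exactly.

198

b_2 = 119·107 + 33·166 = 35
b_3 = 119·35 + 33·107 = 16
b_4 = 119·16 + 33·35 = 243
b_5 = 119·243 + 33·16 = 5
b_6 = 119·5 + 33·243 = 166
b_7 = 119·166 + 33·5 = 207
Continuing the recurrence:
  b_8 = 159;  b_9 = 152;  b_10 = 39;  b_11 = 185;  b_12 = 6;  b_13 = 163
  b_14 = 139;  b_15 = 160;  b_16 = 75;  b_17 = 125;  b_18 = 198;  b_19 = 39
  b_20 = 167;  b_21 = 168;  b_22 = 159;  b_23 = 145;  b_24 = 230;  b_25 = 155
  b_26 = 179;  b_27 = 48;  b_28 = 99;  b_29 = 53;  b_30 = 102;  b_31 = 63
  b_32 = 111;  b_33 = 184;  b_34 = 215;  b_35 = 169;  b_36 = 70;  b_37 = 83
  b_38 = 155;  b_39 = 192;  b_40 = 59;  b_41 = 45;  b_42 = 134;  b_43 = 23
  b_44 = 247;  b_45 = 200;  b_46 = 207;  b_47 = 1;  b_48 = 38;  b_49 = 203
  b_50 = 67;  b_51 = 80;  b_52 = 211;  b_53 = 101;  b_54 = 38;  b_55 = 175
  b_56 = 63;  b_57 = 216;  b_58 = 135;  b_59 = 153;  b_60 = 134;  b_61 = 3
  b_62 = 171;  b_63 = 224;  b_64 = 43;  b_65 = 221;  b_66 = 70;  b_67 = 7
  b_68 = 71;  b_69 = 232;  b_70 = 255;  b_71 = 113;  b_72 = 102;  b_73 = 251
  b_74 = 211;  b_75 = 112;  b_76 = 67;  b_77 = 149;  b_78 = 230;  b_79 = 31
  b_80 = 15;  b_81 = 248;  b_82 = 55;  b_83 = 137;  b_84 = 198;  b_85 = 179
  b_86 = 187;  b_87 = 0;  b_88 = 27;  b_89 = 141;  b_90 = 6;  b_91 = 247
  b_92 = 151;  b_93 = 8;  b_94 = 47;  b_95 = 225;  b_96 = 166;  b_97 = 43
  b_98 = 99;  b_99 = 144;  b_100 = 179;  b_101 = 197;  b_102 = 166;  b_103 = 143
  b_104 = 223;  b_105 = 24;  b_106 = 231;  b_107 = 121;  b_108 = 6;  b_109 = 99
  b_110 = 203;  b_111 = 32;  b_112 = 11;  b_113 = 61;  b_114 = 198;  b_115 = 231
  b_116 = 231;  b_117 = 40;  b_118 = 95;  b_119 = 81;  b_120 = 230;  b_121 = 91
  b_122 = 243;  b_123 = 176;  b_124 = 35;  b_125 = 245;  b_126 = 102;  b_127 = 255
  b_128 = 175;  b_129 = 56;  b_130 = 151;  b_131 = 105;  b_132 = 70;  b_133 = 19
  b_134 = 219;  b_135 = 64;  b_136 = 251;  b_137 = 237;  b_138 = 134;  b_139 = 215
  b_140 = 55;  b_141 = 72;  b_142 = 143;  b_143 = 193;  b_144 = 38;  b_145 = 139
  b_146 = 131;  b_147 = 208;  b_148 = 147;  b_149 = 37;  b_150 = 38;  b_151 = 111
  b_152 = 127;  b_153 = 88;  b_154 = 71;  b_155 = 89;  b_156 = 134;  b_157 = 195
  b_158 = 235;  b_159 = 96;  b_160 = 235;  b_161 = 157;  b_162 = 70;  b_163 = 199
  b_164 = 135;  b_165 = 104;  b_166 = 191;  b_167 = 49;  b_168 = 102;  b_169 = 187
  b_170 = 19;  b_171 = 240;  b_172 = 3;  b_173 = 85;  b_174 = 230;  b_175 = 223
  b_176 = 79;  b_177 = 120;  b_178 = 247
b_179 = 119·247 + 33·120 = 73
b_180 = 119·73 + 33·247 = 198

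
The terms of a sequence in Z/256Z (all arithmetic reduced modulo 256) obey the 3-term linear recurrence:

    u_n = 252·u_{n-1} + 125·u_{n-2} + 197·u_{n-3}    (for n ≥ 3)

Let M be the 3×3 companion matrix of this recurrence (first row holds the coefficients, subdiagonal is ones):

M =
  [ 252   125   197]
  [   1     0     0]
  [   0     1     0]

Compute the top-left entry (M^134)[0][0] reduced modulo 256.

(M^134)[0][0] is the top entry after applying M 134 times to the unit state (1, 0, 0). Equivalently it is h_{136} for the auxiliary sequence (h_n) obeying the same recurrence with h_2 = 1 and h_i = 0 for 0 ≤ i < 2:
h_3 = 252·1 + 125·0 + 197·0 = 252
h_4 = 252·252 + 125·1 + 197·0 = 141
h_5 = 252·141 + 125·252 + 197·1 = 157
h_6 = 252·157 + 125·141 + 197·252 = 81
h_7 = 252·81 + 125·157 + 197·141 = 230
h_8 = 252·230 + 125·81 + 197·157 = 198
Continuing the recurrence:
  h_9 = 139;  h_10 = 128;  h_11 = 61;  h_12 = 131;  h_13 = 61;  h_14 = 244
  h_15 = 200;  h_16 = 245;  h_17 = 152;  h_18 = 41;  h_19 = 29;  h_20 = 137
  h_21 = 146;  h_22 = 238;  h_23 = 255;  h_24 = 148;  h_25 = 89;  h_26 = 27
  h_27 = 237;  h_28 = 248;  h_29 = 160;  h_30 = 249;  h_31 = 20;  h_32 = 101
  h_33 = 205;  h_34 = 129;  h_35 = 206;  h_36 = 134;  h_37 = 195;  h_38 = 232
  h_39 = 181;  h_40 = 131;  h_41 = 221;  h_42 = 204;  h_43 = 136;  h_44 = 141
  h_45 = 48;  h_46 = 193;  h_47 = 237;  h_48 = 121;  h_49 = 90;  h_50 = 14
  h_51 = 215;  h_52 = 188;  h_53 = 209;  h_54 = 251;  h_55 = 205;  h_56 = 48
  h_57 = 128;  h_58 = 49;  h_59 = 172;  h_60 = 189;  h_61 = 189;  h_62 = 177
  h_63 = 246;  h_64 = 6;  h_65 = 59;  h_66 = 80;  h_67 = 45;  h_68 = 195
  h_69 = 125;  h_70 = 228;  h_71 = 136;  h_72 = 101;  h_73 = 72;  h_74 = 217
  h_75 = 125;  h_76 = 105;  h_77 = 98;  h_78 = 238;  h_79 = 239;  h_80 = 228
  h_81 = 73;  h_82 = 27;  h_83 = 173;  h_84 = 168;  h_85 = 160;  h_86 = 169
  h_87 = 196;  h_88 = 149;  h_89 = 109;  h_90 = 225;  h_91 = 94;  h_92 = 70
  h_93 = 243;  h_94 = 184;  h_95 = 165;  h_96 = 67;  h_97 = 29;  h_98 = 60
  h_99 = 200;  h_100 = 125;  h_101 = 224;  h_102 = 113;  h_103 = 205;  h_104 = 89
  h_105 = 170;  h_106 = 142;  h_107 = 71;  h_108 = 12;  h_109 = 193;  h_110 = 123
  h_111 = 141;  h_112 = 96;  h_113 = 0;  h_114 = 97;  h_115 = 92;  h_116 = 237
  h_117 = 221;  h_118 = 17;  h_119 = 6;  h_120 = 70;  h_121 = 235;  h_122 = 32
  h_123 = 29;  h_124 = 3;  h_125 = 189;  h_126 = 212;  h_127 = 72;  h_128 = 213
  h_129 = 248;  h_130 = 137;  h_131 = 221;  h_132 = 73;  h_133 = 50;  h_134 = 238
h_135 = 252·238 + 125·50 + 197·73 = 223
h_136 = 252·223 + 125·238 + 197·50 = 52

52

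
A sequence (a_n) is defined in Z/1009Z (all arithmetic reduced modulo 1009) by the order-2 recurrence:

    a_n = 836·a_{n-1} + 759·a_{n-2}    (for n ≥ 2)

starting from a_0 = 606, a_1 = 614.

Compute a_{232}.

a_2 = 836·614 + 759·606 = 582
a_3 = 836·582 + 759·614 = 82
a_4 = 836·82 + 759·582 = 745
a_5 = 836·745 + 759·82 = 956
a_6 = 836·956 + 759·745 = 503
a_7 = 836·503 + 759·956 = 897
Continuing the recurrence:
  a_8 = 580;  a_9 = 308;  a_10 = 489;  a_11 = 852;  a_12 = 766;  a_13 = 569
  a_14 = 655;  a_15 = 721;  a_16 = 91;  a_17 = 762;  a_18 = 810;  a_19 = 322
  a_20 = 98;  a_21 = 419;  a_22 = 886;  a_23 = 276;  a_24 = 155;  a_25 = 40
  a_26 = 744;  a_27 = 530;  a_28 = 794;  a_29 = 550;  a_30 = 978;  a_31 = 42
  a_32 = 484;  a_33 = 614;  a_34 = 812;  a_35 = 652;  a_36 = 21;  a_37 = 861
  a_38 = 174;  a_39 = 844;  a_40 = 180;  a_41 = 20;  a_42 = 981;  a_43 = 853
  a_44 = 691;  a_45 = 177;  a_46 = 447;  a_47 = 508;  a_48 = 148;  a_49 = 764
  a_50 = 340;  a_51 = 412;  a_52 = 119;  a_53 = 520;  a_54 = 361;  a_55 = 266
  a_56 = 956;  a_57 = 182;  a_58 = 935;  a_59 = 599;  a_60 = 638;  a_61 = 198
  a_62 = 983;  a_63 = 403;  a_64 = 348;  a_65 = 486;  a_66 = 452;  a_67 = 86
  a_68 = 265;  a_69 = 258;  a_70 = 106;  a_71 = 909;  a_72 = 890;  a_73 = 182
  a_74 = 282;  a_75 = 560;  a_76 = 114;  a_77 = 709;  a_78 = 193;  a_79 = 242
  a_80 = 694;  a_81 = 49;  a_82 = 652;  a_83 = 70;  a_84 = 456;  a_85 = 476
  a_86 = 407;  a_87 = 281;  a_88 = 987;  a_89 = 150;  a_90 = 739;  a_91 = 129
  a_92 = 787;  a_93 = 102;  a_94 = 521;  a_95 = 402;  a_96 = 995;  a_97 = 804
  a_98 = 623;  a_99 = 984;  a_100 = 934;  a_101 = 54;  a_102 = 327;  a_103 = 559
  a_104 = 136;  a_105 = 180;  a_106 = 445;  a_107 = 104;  a_108 = 919;  a_109 = 669
  a_110 = 600;  a_111 = 371;  a_112 = 734;  a_113 = 230;  a_114 = 708;  a_115 = 627
  a_116 = 76;  a_117 = 623;  a_118 = 355;  a_119 = 779;  a_120 = 481;  a_121 = 521
  a_122 = 498;  a_123 = 531;  a_124 = 572;  a_125 = 364;  a_126 = 873;  a_127 = 131
  a_128 = 238;  a_129 = 742;  a_130 = 817;  a_131 = 75;  a_132 = 719;  a_133 = 141
  a_134 = 684;  a_135 = 795;  a_136 = 219;  a_137 = 478;  a_138 = 789;  a_139 = 289
  a_140 = 967;  a_141 = 601;  a_142 = 364;  a_143 = 686;  a_144 = 194;  a_145 = 774
  a_146 = 227;  a_147 = 308;  a_148 = 956;  a_149 = 781;  a_150 = 226;  a_151 = 749
  a_152 = 588;  a_153 = 609;  a_154 = 902;  a_155 = 458;  a_156 = 993;  a_157 = 267
  a_158 = 187;  a_159 = 790;  a_160 = 218;  a_161 = 892;  a_162 = 47;  a_163 = 939
  a_164 = 360;  a_165 = 625;  a_166 = 648;  a_167 = 40;  a_168 = 592;  a_169 = 592
  a_170 = 825;  a_171 = 876;  a_172 = 397;  a_173 = 893;  a_174 = 529;  a_175 = 41
  a_176 = 908;  a_177 = 160;  a_178 = 597;  a_179 = 1006;  a_180 = 601;  a_181 = 704
  a_182 = 388;  a_183 = 45;  a_184 = 151;  a_185 = 969;  a_186 = 449;  a_187 = 935
  a_188 = 443;  a_189 = 383;  a_190 = 575;  a_191 = 521;  a_192 = 205;  a_193 = 770
  a_194 = 187;  a_195 = 156;  a_196 = 928;  a_197 = 238;  a_198 = 265;  a_199 = 600
  a_200 = 471;  a_201 = 587;  a_202 = 661;  a_203 = 228;  a_204 = 133;  a_205 = 711
  a_206 = 142;  a_207 = 493;  a_208 = 291;  a_209 = 964;  a_210 = 620;  a_211 = 854
  a_212 = 967;  a_213 = 611;  a_214 = 652;  a_215 = 830;  a_216 = 146;  a_217 = 321
  a_218 = 795;  a_219 = 159;  a_220 = 768;  a_221 = 934;  a_222 = 577;  a_223 = 658
  a_224 = 220;  a_225 = 249;  a_226 = 805;  a_227 = 285;  a_228 = 686;  a_229 = 773
  a_230 = 498
a_231 = 836·498 + 759·773 = 89
a_232 = 836·89 + 759·498 = 354

354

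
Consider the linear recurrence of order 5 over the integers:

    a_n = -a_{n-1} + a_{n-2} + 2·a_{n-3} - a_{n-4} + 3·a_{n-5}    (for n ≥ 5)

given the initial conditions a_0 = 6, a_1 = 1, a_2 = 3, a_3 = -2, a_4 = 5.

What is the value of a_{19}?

a_5 = -1·5 + 1·-2 + 2·3 + -1·1 + 3·6 = 16
a_6 = -1·16 + 1·5 + 2·-2 + -1·3 + 3·1 = -15
a_7 = -1·-15 + 1·16 + 2·5 + -1·-2 + 3·3 = 52
a_8 = -1·52 + 1·-15 + 2·16 + -1·5 + 3·-2 = -46
a_9 = -1·-46 + 1·52 + 2·-15 + -1·16 + 3·5 = 67
a_10 = -1·67 + 1·-46 + 2·52 + -1·-15 + 3·16 = 54
a_11 = -1·54 + 1·67 + 2·-46 + -1·52 + 3·-15 = -176
a_12 = -1·-176 + 1·54 + 2·67 + -1·-46 + 3·52 = 566
a_13 = -1·566 + 1·-176 + 2·54 + -1·67 + 3·-46 = -839
a_14 = -1·-839 + 1·566 + 2·-176 + -1·54 + 3·67 = 1200
a_15 = -1·1200 + 1·-839 + 2·566 + -1·-176 + 3·54 = -569
a_16 = -1·-569 + 1·1200 + 2·-839 + -1·566 + 3·-176 = -1003
a_17 = -1·-1003 + 1·-569 + 2·1200 + -1·-839 + 3·566 = 5371
a_18 = -1·5371 + 1·-1003 + 2·-569 + -1·1200 + 3·-839 = -11229
a_19 = -1·-11229 + 1·5371 + 2·-1003 + -1·-569 + 3·1200 = 18763

18763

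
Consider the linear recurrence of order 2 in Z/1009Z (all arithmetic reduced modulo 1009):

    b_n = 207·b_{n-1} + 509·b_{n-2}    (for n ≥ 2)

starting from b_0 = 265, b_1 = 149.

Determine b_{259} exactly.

b_2 = 207·149 + 509·265 = 252
b_3 = 207·252 + 509·149 = 871
b_4 = 207·871 + 509·252 = 820
b_5 = 207·820 + 509·871 = 616
b_6 = 207·616 + 509·820 = 32
b_7 = 207·32 + 509·616 = 315
Continuing the recurrence:
  b_8 = 773;  b_9 = 493;  b_10 = 89;  b_11 = 966;  b_12 = 76;  b_13 = 908
  b_14 = 624;  b_15 = 66;  b_16 = 326;  b_17 = 176;  b_18 = 566;  b_19 = 910
  b_20 = 216;  b_21 = 375;  b_22 = 904;  b_23 = 637;  b_24 = 721;  b_25 = 259
  b_26 = 858;  b_27 = 683;  b_28 = 955;  b_29 = 472;  b_30 = 597;  b_31 = 587
  b_32 = 593;  b_33 = 781;  b_34 = 373;  b_35 = 510;  b_36 = 799;  b_37 = 194
  b_38 = 871;  b_39 = 559;  b_40 = 66;  b_41 = 538;  b_42 = 673;  b_43 = 472
  b_44 = 337;  b_45 = 244;  b_46 = 61;  b_47 = 608;  b_48 = 510;  b_49 = 343
  b_50 = 648;  b_51 = 978;  b_52 = 535;  b_53 = 120;  b_54 = 509;  b_55 = 967
  b_56 = 155;  b_57 = 617;  b_58 = 778;  b_59 = 869;  b_60 = 755;  b_61 = 269
  b_62 = 54;  b_63 = 785;  b_64 = 289;  b_65 = 293;  b_66 = 907;  b_67 = 889
  b_68 = 935;  b_69 = 286;  b_70 = 347;  b_71 = 468;  b_72 = 60;  b_73 = 400
  b_74 = 332;  b_75 = 903;  b_76 = 741;  b_77 = 551;  b_78 = 852;  b_79 = 755
  b_80 = 697;  b_81 = 867;  b_82 = 481;  b_83 = 46;  b_84 = 83;  b_85 = 235
  b_86 = 82;  b_87 = 374;  b_88 = 94;  b_89 = 961;  b_90 = 577;  b_91 = 161
  b_92 = 104;  b_93 = 559;  b_94 = 146;  b_95 = 954;  b_96 = 371;  b_97 = 370
  b_98 = 62;  b_99 = 373;  b_100 = 806;  b_101 = 522;  b_102 = 691;  b_103 = 90
  b_104 = 46;  b_105 = 846;  b_106 = 772;  b_107 = 153;  b_108 = 839;  b_109 = 309
  b_110 = 640;  b_111 = 178;  b_112 = 375;  b_113 = 733;  b_114 = 555;  b_115 = 635
  b_116 = 250;  b_117 = 626;  b_118 = 546;  b_119 = 813;  b_120 = 227;  b_121 = 702
  b_122 = 535;  b_123 = 896;  b_124 = 710;  b_125 = 661;  b_126 = 780;  b_127 = 472
  b_128 = 314;  b_129 = 528;  b_130 = 728;  b_131 = 713;  b_132 = 526;  b_133 = 596
  b_134 = 623;  b_135 = 473;  b_136 = 319;  b_137 = 54;  b_138 = 1;  b_139 = 450
  b_140 = 831;  b_141 = 494;  b_142 = 557;  b_143 = 478;  b_144 = 48;  b_145 = 988
  b_146 = 914;  b_147 = 925;  b_148 = 851;  b_149 = 213;  b_150 = 1002;  b_151 = 14
  b_152 = 344;  b_153 = 641;  b_154 = 38;  b_155 = 156;  b_156 = 175;  b_157 = 603
  b_158 = 997;  b_159 = 734;  b_160 = 534;  b_161 = 833;  b_162 = 277;  b_163 = 43
  b_164 = 562;  b_165 = 997;  b_166 = 45;  b_167 = 180;  b_168 = 634;  b_169 = 878
  b_170 = 961;  b_171 = 69;  b_172 = 950;  b_173 = 710;  b_174 = 904;  b_175 = 631
  b_176 = 488;  b_177 = 433;  b_178 = 8;  b_179 = 73;  b_180 = 12;  b_181 = 290
  b_182 = 553;  b_183 = 750;  b_184 = 839;  b_185 = 473;  b_186 = 282;  b_187 = 467
  b_188 = 65;  b_189 = 926;  b_190 = 769;  b_191 = 901;  b_192 = 780;  b_193 = 543
  b_194 = 885;  b_195 = 487;  b_196 = 360;  b_197 = 532;  b_198 = 754;  b_199 = 59
  b_200 = 471;  b_201 = 394;  b_202 = 435;  b_203 = 1008;  b_204 = 237;  b_205 = 118
  b_206 = 772;  b_207 = 913;  b_208 = 755;  b_209 = 467;  b_210 = 680;  b_211 = 88
  b_212 = 87;  b_213 = 243;  b_214 = 747;  b_215 = 841;  b_216 = 369;  b_217 = 961
  b_218 = 301;  b_219 = 542;  b_220 = 36;  b_221 = 810;  b_222 = 338;  b_223 = 963
  b_224 = 71;  b_225 = 364;  b_226 = 497;  b_227 = 590;  b_228 = 764;  b_229 = 372
  b_230 = 731;  b_231 = 632;  b_232 = 421;  b_233 = 190;  b_234 = 360;  b_235 = 709
  b_236 = 60;  b_237 = 980;  b_238 = 321;  b_239 = 227;  b_240 = 506;  b_241 = 323
  b_242 = 526;  b_243 = 859;  b_244 = 578;  b_245 = 918;  b_246 = 917;  b_247 = 222
  b_248 = 135;  b_249 = 692;  b_250 = 69;  b_251 = 244;  b_252 = 873;  b_253 = 189
  b_254 = 169;  b_255 = 14;  b_256 = 127;  b_257 = 118
b_258 = 207·118 + 509·127 = 277
b_259 = 207·277 + 509·118 = 357

357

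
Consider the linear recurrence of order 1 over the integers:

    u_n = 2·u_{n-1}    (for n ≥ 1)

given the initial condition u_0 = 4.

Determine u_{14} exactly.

u_1 = 2·4 = 8
u_2 = 2·8 = 16
u_3 = 2·16 = 32
u_4 = 2·32 = 64
u_5 = 2·64 = 128
u_6 = 2·128 = 256
u_7 = 2·256 = 512
u_8 = 2·512 = 1024
u_9 = 2·1024 = 2048
u_10 = 2·2048 = 4096
u_11 = 2·4096 = 8192
u_12 = 2·8192 = 16384
u_13 = 2·16384 = 32768
u_14 = 2·32768 = 65536

65536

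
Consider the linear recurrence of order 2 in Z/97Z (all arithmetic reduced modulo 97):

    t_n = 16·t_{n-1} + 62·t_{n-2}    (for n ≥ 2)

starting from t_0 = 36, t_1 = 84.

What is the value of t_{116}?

t_2 = 16·84 + 62·36 = 84
t_3 = 16·84 + 62·84 = 53
t_4 = 16·53 + 62·84 = 42
t_5 = 16·42 + 62·53 = 78
t_6 = 16·78 + 62·42 = 69
t_7 = 16·69 + 62·78 = 23
t_8 = 16·23 + 62·69 = 87
t_9 = 16·87 + 62·23 = 5
t_10 = 16·5 + 62·87 = 42
t_11 = 16·42 + 62·5 = 12
t_12 = 16·12 + 62·42 = 80
t_13 = 16·80 + 62·12 = 84
t_14 = 16·84 + 62·80 = 96
t_15 = 16·96 + 62·84 = 51
t_16 = 16·51 + 62·96 = 75
t_17 = 16·75 + 62·51 = 94
t_18 = 16·94 + 62·75 = 43
t_19 = 16·43 + 62·94 = 17
t_20 = 16·17 + 62·43 = 28
t_21 = 16·28 + 62·17 = 47
t_22 = 16·47 + 62·28 = 63
t_23 = 16·63 + 62·47 = 42
t_24 = 16·42 + 62·63 = 19
t_25 = 16·19 + 62·42 = 95
t_26 = 16·95 + 62·19 = 79
t_27 = 16·79 + 62·95 = 73
t_28 = 16·73 + 62·79 = 52
t_29 = 16·52 + 62·73 = 23
t_30 = 16·23 + 62·52 = 3
t_31 = 16·3 + 62·23 = 19
t_32 = 16·19 + 62·3 = 5
t_33 = 16·5 + 62·19 = 94
t_34 = 16·94 + 62·5 = 68
t_35 = 16·68 + 62·94 = 29
t_36 = 16·29 + 62·68 = 24
t_37 = 16·24 + 62·29 = 48
t_38 = 16·48 + 62·24 = 25
t_39 = 16·25 + 62·48 = 78
t_40 = 16·78 + 62·25 = 82
t_41 = 16·82 + 62·78 = 37
t_42 = 16·37 + 62·82 = 50
t_43 = 16·50 + 62·37 = 87
t_44 = 16·87 + 62·50 = 30
t_45 = 16·30 + 62·87 = 54
t_46 = 16·54 + 62·30 = 8
t_47 = 16·8 + 62·54 = 81
t_48 = 16·81 + 62·8 = 46
t_49 = 16·46 + 62·81 = 35
t_50 = 16·35 + 62·46 = 17
t_51 = 16·17 + 62·35 = 17
t_52 = 16·17 + 62·17 = 65
t_53 = 16·65 + 62·17 = 57
t_54 = 16·57 + 62·65 = 92
t_55 = 16·92 + 62·57 = 59
t_56 = 16·59 + 62·92 = 52
t_57 = 16·52 + 62·59 = 28
t_58 = 16·28 + 62·52 = 83
t_59 = 16·83 + 62·28 = 57
t_60 = 16·57 + 62·83 = 44
t_61 = 16·44 + 62·57 = 67
t_62 = 16·67 + 62·44 = 17
t_63 = 16·17 + 62·67 = 61
t_64 = 16·61 + 62·17 = 90
t_65 = 16·90 + 62·61 = 81
t_66 = 16·81 + 62·90 = 86
t_67 = 16·86 + 62·81 = 93
t_68 = 16·93 + 62·86 = 30
t_69 = 16·30 + 62·93 = 38
t_70 = 16·38 + 62·30 = 43
t_71 = 16·43 + 62·38 = 37
t_72 = 16·37 + 62·43 = 57
t_73 = 16·57 + 62·37 = 5
t_74 = 16·5 + 62·57 = 25
t_75 = 16·25 + 62·5 = 31
t_76 = 16·31 + 62·25 = 9
t_77 = 16·9 + 62·31 = 29
t_78 = 16·29 + 62·9 = 52
t_79 = 16·52 + 62·29 = 11
t_80 = 16·11 + 62·52 = 5
t_81 = 16·5 + 62·11 = 83
t_82 = 16·83 + 62·5 = 86
t_83 = 16·86 + 62·83 = 23
t_84 = 16·23 + 62·86 = 74
t_85 = 16·74 + 62·23 = 88
t_86 = 16·88 + 62·74 = 79
t_87 = 16·79 + 62·88 = 27
t_88 = 16·27 + 62·79 = 92
t_89 = 16·92 + 62·27 = 42
t_90 = 16·42 + 62·92 = 71
t_91 = 16·71 + 62·42 = 54
t_92 = 16·54 + 62·71 = 28
t_93 = 16·28 + 62·54 = 13
t_94 = 16·13 + 62·28 = 4
t_95 = 16·4 + 62·13 = 94
t_96 = 16·94 + 62·4 = 6
t_97 = 16·6 + 62·94 = 7
t_98 = 16·7 + 62·6 = 96
t_99 = 16·96 + 62·7 = 30
t_100 = 16·30 + 62·96 = 30
t_101 = 16·30 + 62·30 = 12
t_102 = 16·12 + 62·30 = 15
t_103 = 16·15 + 62·12 = 14
t_104 = 16·14 + 62·15 = 87
t_105 = 16·87 + 62·14 = 29
t_106 = 16·29 + 62·87 = 38
t_107 = 16·38 + 62·29 = 78
t_108 = 16·78 + 62·38 = 15
t_109 = 16·15 + 62·78 = 32
t_110 = 16·32 + 62·15 = 84
t_111 = 16·84 + 62·32 = 30
t_112 = 16·30 + 62·84 = 62
t_113 = 16·62 + 62·30 = 39
t_114 = 16·39 + 62·62 = 6
t_115 = 16·6 + 62·39 = 89
t_116 = 16·89 + 62·6 = 50

50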